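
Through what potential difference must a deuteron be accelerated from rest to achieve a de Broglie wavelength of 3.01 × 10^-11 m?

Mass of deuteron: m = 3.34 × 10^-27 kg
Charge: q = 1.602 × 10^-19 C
4.53 × 10^-1 V

From λ = h/√(2mqV), we solve for V:

λ² = h²/(2mqV)
V = h²/(2mqλ²)
V = (6.626 × 10^-34 J·s)² / (2 × 3.34 × 10^-27 kg × 1.602 × 10^-19 C × (3.01 × 10^-11 m)²)
V = 4.53 × 10^-1 V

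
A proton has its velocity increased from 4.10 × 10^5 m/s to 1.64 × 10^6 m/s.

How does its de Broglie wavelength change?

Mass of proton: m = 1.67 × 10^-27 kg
The wavelength decreases by a factor of 4.

Using λ = h/(mv):

Initial wavelength: λ₁ = h/(mv₁) = 9.68 × 10^-13 m
Final wavelength: λ₂ = h/(mv₂) = 2.42 × 10^-13 m

Since λ ∝ 1/v, when velocity increases by a factor of 4, the wavelength decreases by a factor of 4.

λ₂/λ₁ = v₁/v₂ = 1/4

The wavelength decreases by a factor of 4.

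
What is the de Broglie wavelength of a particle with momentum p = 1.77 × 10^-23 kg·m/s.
3.74 × 10^-11 m

Using the de Broglie relation λ = h/p:

λ = h/p
λ = (6.626 × 10^-34 J·s) / (1.77 × 10^-23 kg·m/s)
λ = 3.74 × 10^-11 m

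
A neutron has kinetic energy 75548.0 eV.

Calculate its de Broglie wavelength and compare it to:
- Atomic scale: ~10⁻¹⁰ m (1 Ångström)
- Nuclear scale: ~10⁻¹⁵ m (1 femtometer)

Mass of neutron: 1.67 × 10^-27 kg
λ = 1.04 × 10^-13 m, which is between nuclear and atomic scales.

Using λ = h/√(2mKE):

KE = 75548.0 eV = 1.210 × 10^-14 J

λ = h/√(2mKE)
λ = (6.626 × 10^-34 J·s) / √(2 × 1.67 × 10^-27 kg × 1.210 × 10^-14 J)
λ = 1.04 × 10^-13 m

Comparison:
- Atomic scale (10⁻¹⁰ m): λ is 0.001× this size
- Nuclear scale (10⁻¹⁵ m): λ is 1e+02× this size

The wavelength is between nuclear and atomic scales.

This wavelength is appropriate for probing atomic structure but too large for nuclear physics experiments.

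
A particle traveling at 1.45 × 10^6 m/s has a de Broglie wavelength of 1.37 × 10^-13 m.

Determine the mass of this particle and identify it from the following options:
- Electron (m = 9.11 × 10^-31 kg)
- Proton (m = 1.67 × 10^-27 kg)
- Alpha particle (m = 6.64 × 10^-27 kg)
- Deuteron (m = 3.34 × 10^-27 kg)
The particle is a deuteron.

From λ = h/(mv), solve for mass:

m = h/(λv)
m = (6.626 × 10^-34 J·s) / (1.37 × 10^-13 m × 1.45 × 10^6 m/s)
m = 3.34 × 10^-27 kg

Comparing with the listed masses, this is closest to a deuteron.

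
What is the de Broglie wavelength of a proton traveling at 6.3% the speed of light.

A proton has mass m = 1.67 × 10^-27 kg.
2.10 × 10^-14 m

Using the de Broglie relation λ = h/(mv):

v = 6.3% × c = 1.889 × 10^7 m/s

λ = h/(mv)
λ = (6.626 × 10^-34 J·s) / (1.67 × 10^-27 kg × 1.889 × 10^7 m/s)
λ = 2.10 × 10^-14 m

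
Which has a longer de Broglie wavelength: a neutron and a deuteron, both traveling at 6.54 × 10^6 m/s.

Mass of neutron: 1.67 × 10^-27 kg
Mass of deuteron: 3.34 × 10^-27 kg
The neutron has the longer wavelength.

Using λ = h/(mv), since both particles have the same velocity, the wavelength depends only on mass.

For neutron: λ₁ = h/(m₁v) = 6.07 × 10^-14 m
For deuteron: λ₂ = h/(m₂v) = 3.03 × 10^-14 m

Since λ ∝ 1/m at constant velocity, the lighter particle has the longer wavelength.

The neutron has the longer de Broglie wavelength.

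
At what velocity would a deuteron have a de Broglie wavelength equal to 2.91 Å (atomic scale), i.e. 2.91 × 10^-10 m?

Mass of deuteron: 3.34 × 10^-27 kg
6.82 × 10^2 m/s

From λ = h/(mv), solve for v:

v = h/(mλ)
v = (6.626 × 10^-34 J·s) / (3.34 × 10^-27 kg × 2.91 × 10^-10 m)
v = 6.82 × 10^2 m/s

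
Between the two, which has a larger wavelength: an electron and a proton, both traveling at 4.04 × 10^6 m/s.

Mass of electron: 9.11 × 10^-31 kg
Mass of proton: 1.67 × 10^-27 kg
The electron has the longer wavelength.

Using λ = h/(mv), since both particles have the same velocity, the wavelength depends only on mass.

For electron: λ₁ = h/(m₁v) = 1.80 × 10^-10 m
For proton: λ₂ = h/(m₂v) = 9.82 × 10^-14 m

Since λ ∝ 1/m at constant velocity, the lighter particle has the longer wavelength.

The electron has the longer de Broglie wavelength.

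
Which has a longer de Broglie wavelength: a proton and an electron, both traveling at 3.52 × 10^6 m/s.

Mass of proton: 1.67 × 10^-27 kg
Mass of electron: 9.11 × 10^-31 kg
The electron has the longer wavelength.

Using λ = h/(mv), since both particles have the same velocity, the wavelength depends only on mass.

For proton: λ₁ = h/(m₁v) = 1.13 × 10^-13 m
For electron: λ₂ = h/(m₂v) = 2.07 × 10^-10 m

Since λ ∝ 1/m at constant velocity, the lighter particle has the longer wavelength.

The electron has the longer de Broglie wavelength.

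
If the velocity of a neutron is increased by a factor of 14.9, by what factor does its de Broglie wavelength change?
The wavelength decreases by a factor of 14.9.

From λ = h/(mv), the wavelength is inversely proportional to velocity:

λ ∝ 1/v

If v → 14.9v, then λ → λ/14.9

When velocity is increased by a factor of 14.9, the wavelength decreases by a factor of 14.9.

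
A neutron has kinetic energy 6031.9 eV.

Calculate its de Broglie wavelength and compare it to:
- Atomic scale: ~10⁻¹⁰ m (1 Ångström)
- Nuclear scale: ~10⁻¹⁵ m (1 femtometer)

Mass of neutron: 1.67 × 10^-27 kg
λ = 3.69 × 10^-13 m, which is between nuclear and atomic scales.

Using λ = h/√(2mKE):

KE = 6031.9 eV = 9.664 × 10^-16 J

λ = h/√(2mKE)
λ = (6.626 × 10^-34 J·s) / √(2 × 1.67 × 10^-27 kg × 9.664 × 10^-16 J)
λ = 3.69 × 10^-13 m

Comparison:
- Atomic scale (10⁻¹⁰ m): λ is 0.0037× this size
- Nuclear scale (10⁻¹⁵ m): λ is 3.7e+02× this size

The wavelength is between nuclear and atomic scales.

This wavelength is appropriate for probing atomic structure but too large for nuclear physics experiments.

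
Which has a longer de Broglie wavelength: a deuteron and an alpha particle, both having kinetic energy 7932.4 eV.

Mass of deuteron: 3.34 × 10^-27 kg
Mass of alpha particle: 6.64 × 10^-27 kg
The deuteron has the longer wavelength.

Using λ = h/√(2mKE):

For deuteron: λ₁ = h/√(2m₁KE) = 2.27 × 10^-13 m
For alpha particle: λ₂ = h/√(2m₂KE) = 1.61 × 10^-13 m

Since λ ∝ 1/√m at constant kinetic energy, the lighter particle has the longer wavelength.

The deuteron has the longer de Broglie wavelength.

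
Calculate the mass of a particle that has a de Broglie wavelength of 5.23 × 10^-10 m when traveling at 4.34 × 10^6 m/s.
2.92 × 10^-31 kg

From the de Broglie relation λ = h/(mv), we solve for m:

m = h/(λv)
m = (6.626 × 10^-34 J·s) / (5.23 × 10^-10 m × 4.34 × 10^6 m/s)
m = 2.92 × 10^-31 kg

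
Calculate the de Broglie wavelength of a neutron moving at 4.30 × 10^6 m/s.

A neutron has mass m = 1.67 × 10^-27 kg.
9.23 × 10^-14 m

Using the de Broglie relation λ = h/(mv):

λ = h/(mv)
λ = (6.626 × 10^-34 J·s) / (1.67 × 10^-27 kg × 4.30 × 10^6 m/s)
λ = 9.23 × 10^-14 m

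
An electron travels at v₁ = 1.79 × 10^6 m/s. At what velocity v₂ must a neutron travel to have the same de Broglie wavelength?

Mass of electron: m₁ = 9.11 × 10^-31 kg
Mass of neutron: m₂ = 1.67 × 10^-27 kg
v₂ = 9.76 × 10^2 m/s

For equal de Broglie wavelengths: λ₁ = λ₂

h/(m₁v₁) = h/(m₂v₂)
m₁v₁ = m₂v₂
v₂ = v₁ · (m₁/m₂)

v₂ = 1.79 × 10^6 m/s × (9.11 × 10^-31 kg / 1.67 × 10^-27 kg)
v₂ = 9.76 × 10^2 m/s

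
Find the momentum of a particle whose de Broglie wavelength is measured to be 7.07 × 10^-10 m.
9.37 × 10^-25 kg·m/s

From the de Broglie relation λ = h/p, we solve for p:

p = h/λ
p = (6.626 × 10^-34 J·s) / (7.07 × 10^-10 m)
p = 9.37 × 10^-25 kg·m/s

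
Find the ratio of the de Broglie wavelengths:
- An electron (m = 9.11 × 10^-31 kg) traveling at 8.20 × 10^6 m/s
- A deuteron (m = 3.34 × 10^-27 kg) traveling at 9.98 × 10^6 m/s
λ₁/λ₂ = 4.46 × 10^3

Using λ = h/(mv):

λ₁ = h/(m₁v₁) = 8.87 × 10^-11 m
λ₂ = h/(m₂v₂) = 1.99 × 10^-14 m

Ratio λ₁/λ₂ = (m₂v₂)/(m₁v₁)
         = (3.34 × 10^-27 kg × 9.98 × 10^6 m/s) / (9.11 × 10^-31 kg × 8.20 × 10^6 m/s)
         = 4.46 × 10^3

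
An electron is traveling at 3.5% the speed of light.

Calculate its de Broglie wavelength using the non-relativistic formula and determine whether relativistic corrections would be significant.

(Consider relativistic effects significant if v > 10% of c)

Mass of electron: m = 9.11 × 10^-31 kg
No, relativistic corrections are not needed.

Using the non-relativistic de Broglie formula λ = h/(mv):

v = 3.5% × c = 1.049 × 10^7 m/s

λ = h/(mv)
λ = (6.626 × 10^-34 J·s) / (9.11 × 10^-31 kg × 1.049 × 10^7 m/s)
λ = 6.93 × 10^-11 m

Since v = 3.5% of c < 10% of c, relativistic corrections are NOT significant and this non-relativistic result is a good approximation.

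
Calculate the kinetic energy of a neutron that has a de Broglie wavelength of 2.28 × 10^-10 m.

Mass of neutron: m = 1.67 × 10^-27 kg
2.53 × 10^-21 J (or 0.0158 eV)

From λ = h/√(2mKE), we solve for KE:

λ² = h²/(2mKE)
KE = h²/(2mλ²)
KE = (6.626 × 10^-34 J·s)² / (2 × 1.67 × 10^-27 kg × (2.28 × 10^-10 m)²)
KE = 2.53 × 10^-21 J
KE = 0.0158 eV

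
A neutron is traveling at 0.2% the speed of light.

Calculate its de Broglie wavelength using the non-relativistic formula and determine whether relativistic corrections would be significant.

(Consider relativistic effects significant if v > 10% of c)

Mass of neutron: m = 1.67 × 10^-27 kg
No, relativistic corrections are not needed.

Using the non-relativistic de Broglie formula λ = h/(mv):

v = 0.2% × c = 5.996 × 10^5 m/s

λ = h/(mv)
λ = (6.626 × 10^-34 J·s) / (1.67 × 10^-27 kg × 5.996 × 10^5 m/s)
λ = 6.62 × 10^-13 m

Since v = 0.2% of c < 10% of c, relativistic corrections are NOT significant and this non-relativistic result is a good approximation.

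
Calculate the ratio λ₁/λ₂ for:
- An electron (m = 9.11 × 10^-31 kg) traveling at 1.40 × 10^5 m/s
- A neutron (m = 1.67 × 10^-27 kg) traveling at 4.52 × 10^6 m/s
λ₁/λ₂ = 5.92 × 10^4

Using λ = h/(mv):

λ₁ = h/(m₁v₁) = 5.20 × 10^-9 m
λ₂ = h/(m₂v₂) = 8.78 × 10^-14 m

Ratio λ₁/λ₂ = (m₂v₂)/(m₁v₁)
         = (1.67 × 10^-27 kg × 4.52 × 10^6 m/s) / (9.11 × 10^-31 kg × 1.40 × 10^5 m/s)
         = 5.92 × 10^4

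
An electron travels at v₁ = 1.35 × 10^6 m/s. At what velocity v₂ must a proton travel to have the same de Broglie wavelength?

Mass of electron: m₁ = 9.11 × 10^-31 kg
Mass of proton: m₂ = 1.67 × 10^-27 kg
v₂ = 7.36 × 10^2 m/s

For equal de Broglie wavelengths: λ₁ = λ₂

h/(m₁v₁) = h/(m₂v₂)
m₁v₁ = m₂v₂
v₂ = v₁ · (m₁/m₂)

v₂ = 1.35 × 10^6 m/s × (9.11 × 10^-31 kg / 1.67 × 10^-27 kg)
v₂ = 7.36 × 10^2 m/s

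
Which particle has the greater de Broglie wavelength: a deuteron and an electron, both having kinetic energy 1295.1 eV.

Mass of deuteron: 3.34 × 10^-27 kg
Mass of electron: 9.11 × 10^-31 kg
The electron has the longer wavelength.

Using λ = h/√(2mKE):

For deuteron: λ₁ = h/√(2m₁KE) = 5.63 × 10^-13 m
For electron: λ₂ = h/√(2m₂KE) = 3.41 × 10^-11 m

Since λ ∝ 1/√m at constant kinetic energy, the lighter particle has the longer wavelength.

The electron has the longer de Broglie wavelength.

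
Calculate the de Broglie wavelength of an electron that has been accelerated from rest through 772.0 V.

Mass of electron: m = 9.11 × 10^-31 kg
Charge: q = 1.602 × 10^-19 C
4.41 × 10^-11 m

When a particle is accelerated through voltage V, it gains kinetic energy KE = qV.

The de Broglie wavelength is then λ = h/√(2mqV):

λ = h/√(2mqV)
λ = (6.626 × 10^-34 J·s) / √(2 × 9.11 × 10^-31 kg × 1.602 × 10^-19 C × 772.0 V)
λ = 4.41 × 10^-11 m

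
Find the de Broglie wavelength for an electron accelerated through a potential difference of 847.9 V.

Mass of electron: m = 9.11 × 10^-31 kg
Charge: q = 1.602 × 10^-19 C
4.21 × 10^-11 m

When a particle is accelerated through voltage V, it gains kinetic energy KE = qV.

The de Broglie wavelength is then λ = h/√(2mqV):

λ = h/√(2mqV)
λ = (6.626 × 10^-34 J·s) / √(2 × 9.11 × 10^-31 kg × 1.602 × 10^-19 C × 847.9 V)
λ = 4.21 × 10^-11 m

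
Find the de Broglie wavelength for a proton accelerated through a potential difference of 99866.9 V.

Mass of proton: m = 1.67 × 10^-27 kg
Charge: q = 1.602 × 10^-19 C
9.06 × 10^-14 m

When a particle is accelerated through voltage V, it gains kinetic energy KE = qV.

The de Broglie wavelength is then λ = h/√(2mqV):

λ = h/√(2mqV)
λ = (6.626 × 10^-34 J·s) / √(2 × 1.67 × 10^-27 kg × 1.602 × 10^-19 C × 99866.9 V)
λ = 9.06 × 10^-14 m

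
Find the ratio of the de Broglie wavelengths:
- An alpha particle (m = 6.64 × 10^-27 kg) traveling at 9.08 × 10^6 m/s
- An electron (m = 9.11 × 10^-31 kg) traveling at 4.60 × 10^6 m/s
λ₁/λ₂ = 6.95 × 10^-5

Using λ = h/(mv):

λ₁ = h/(m₁v₁) = 1.10 × 10^-14 m
λ₂ = h/(m₂v₂) = 1.58 × 10^-10 m

Ratio λ₁/λ₂ = (m₂v₂)/(m₁v₁)
         = (9.11 × 10^-31 kg × 4.60 × 10^6 m/s) / (6.64 × 10^-27 kg × 9.08 × 10^6 m/s)
         = 6.95 × 10^-5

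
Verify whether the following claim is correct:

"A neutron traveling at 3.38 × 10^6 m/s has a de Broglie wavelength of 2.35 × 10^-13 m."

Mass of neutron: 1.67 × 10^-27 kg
False

The claim is incorrect.

Using λ = h/(mv):
λ = (6.626 × 10^-34 J·s) / (1.67 × 10^-27 kg × 3.38 × 10^6 m/s)
λ = 1.17 × 10^-13 m

The actual wavelength differs from the claimed 2.35 × 10^-13 m.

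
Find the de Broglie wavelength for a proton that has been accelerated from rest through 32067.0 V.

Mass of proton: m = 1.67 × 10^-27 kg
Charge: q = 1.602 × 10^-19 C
1.60 × 10^-13 m

When a particle is accelerated through voltage V, it gains kinetic energy KE = qV.

The de Broglie wavelength is then λ = h/√(2mqV):

λ = h/√(2mqV)
λ = (6.626 × 10^-34 J·s) / √(2 × 1.67 × 10^-27 kg × 1.602 × 10^-19 C × 32067.0 V)
λ = 1.60 × 10^-13 m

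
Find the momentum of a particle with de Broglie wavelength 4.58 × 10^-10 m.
1.45 × 10^-24 kg·m/s

From the de Broglie relation λ = h/p, we solve for p:

p = h/λ
p = (6.626 × 10^-34 J·s) / (4.58 × 10^-10 m)
p = 1.45 × 10^-24 kg·m/s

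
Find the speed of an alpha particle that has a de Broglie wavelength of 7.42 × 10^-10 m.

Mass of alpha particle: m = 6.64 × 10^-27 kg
1.34 × 10^2 m/s

From the de Broglie relation λ = h/(mv), we solve for v:

v = h/(mλ)
v = (6.626 × 10^-34 J·s) / (6.64 × 10^-27 kg × 7.42 × 10^-10 m)
v = 1.34 × 10^2 m/s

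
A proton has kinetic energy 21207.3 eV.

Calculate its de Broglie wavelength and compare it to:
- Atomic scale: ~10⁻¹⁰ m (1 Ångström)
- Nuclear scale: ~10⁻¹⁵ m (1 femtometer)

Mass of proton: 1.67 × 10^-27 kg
λ = 1.97 × 10^-13 m, which is between nuclear and atomic scales.

Using λ = h/√(2mKE):

KE = 21207.3 eV = 3.398 × 10^-15 J

λ = h/√(2mKE)
λ = (6.626 × 10^-34 J·s) / √(2 × 1.67 × 10^-27 kg × 3.398 × 10^-15 J)
λ = 1.97 × 10^-13 m

Comparison:
- Atomic scale (10⁻¹⁰ m): λ is 0.002× this size
- Nuclear scale (10⁻¹⁵ m): λ is 2e+02× this size

The wavelength is between nuclear and atomic scales.

This wavelength is appropriate for probing atomic structure but too large for nuclear physics experiments.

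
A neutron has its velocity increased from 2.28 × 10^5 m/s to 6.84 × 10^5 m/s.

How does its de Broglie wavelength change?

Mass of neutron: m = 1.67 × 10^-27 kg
The wavelength decreases by a factor of 3.

Using λ = h/(mv):

Initial wavelength: λ₁ = h/(mv₁) = 1.74 × 10^-12 m
Final wavelength: λ₂ = h/(mv₂) = 5.80 × 10^-13 m

Since λ ∝ 1/v, when velocity increases by a factor of 3, the wavelength decreases by a factor of 3.

λ₂/λ₁ = v₁/v₂ = 1/3

The wavelength decreases by a factor of 3.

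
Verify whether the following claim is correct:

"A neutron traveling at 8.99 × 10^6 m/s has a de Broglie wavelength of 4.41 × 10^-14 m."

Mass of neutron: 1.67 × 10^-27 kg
True

The claim is correct.

Using λ = h/(mv):
λ = (6.626 × 10^-34 J·s) / (1.67 × 10^-27 kg × 8.99 × 10^6 m/s)
λ = 4.41 × 10^-14 m

This matches the claimed value.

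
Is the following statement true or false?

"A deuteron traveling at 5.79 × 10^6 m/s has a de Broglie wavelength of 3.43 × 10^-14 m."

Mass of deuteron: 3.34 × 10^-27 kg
True

The claim is correct.

Using λ = h/(mv):
λ = (6.626 × 10^-34 J·s) / (3.34 × 10^-27 kg × 5.79 × 10^6 m/s)
λ = 3.43 × 10^-14 m

This matches the claimed value.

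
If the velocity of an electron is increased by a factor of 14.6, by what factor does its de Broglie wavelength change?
The wavelength decreases by a factor of 14.6.

From λ = h/(mv), the wavelength is inversely proportional to velocity:

λ ∝ 1/v

If v → 14.6v, then λ → λ/14.6

When velocity is increased by a factor of 14.6, the wavelength decreases by a factor of 14.6.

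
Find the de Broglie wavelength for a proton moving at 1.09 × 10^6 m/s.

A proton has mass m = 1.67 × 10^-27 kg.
3.64 × 10^-13 m

Using the de Broglie relation λ = h/(mv):

λ = h/(mv)
λ = (6.626 × 10^-34 J·s) / (1.67 × 10^-27 kg × 1.09 × 10^6 m/s)
λ = 3.64 × 10^-13 m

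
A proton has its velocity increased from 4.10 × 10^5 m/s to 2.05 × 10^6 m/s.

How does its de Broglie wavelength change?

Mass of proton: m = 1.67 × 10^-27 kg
The wavelength decreases by a factor of 5.

Using λ = h/(mv):

Initial wavelength: λ₁ = h/(mv₁) = 9.68 × 10^-13 m
Final wavelength: λ₂ = h/(mv₂) = 1.94 × 10^-13 m

Since λ ∝ 1/v, when velocity increases by a factor of 5, the wavelength decreases by a factor of 5.

λ₂/λ₁ = v₁/v₂ = 1/5

The wavelength decreases by a factor of 5.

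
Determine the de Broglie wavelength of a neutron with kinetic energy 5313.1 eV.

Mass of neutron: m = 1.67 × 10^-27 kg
3.93 × 10^-13 m

Using λ = h/√(2mKE):

First convert KE to Joules: KE = 5313.1 eV = 8.513 × 10^-16 J

λ = h/√(2mKE)
λ = (6.626 × 10^-34 J·s) / √(2 × 1.67 × 10^-27 kg × 8.513 × 10^-16 J)
λ = 3.93 × 10^-13 m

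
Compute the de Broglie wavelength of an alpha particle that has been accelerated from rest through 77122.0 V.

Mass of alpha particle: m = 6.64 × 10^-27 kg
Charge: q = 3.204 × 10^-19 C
3.66 × 10^-14 m

When a particle is accelerated through voltage V, it gains kinetic energy KE = qV.

The de Broglie wavelength is then λ = h/√(2mqV):

λ = h/√(2mqV)
λ = (6.626 × 10^-34 J·s) / √(2 × 6.64 × 10^-27 kg × 3.204 × 10^-19 C × 77122.0 V)
λ = 3.66 × 10^-14 m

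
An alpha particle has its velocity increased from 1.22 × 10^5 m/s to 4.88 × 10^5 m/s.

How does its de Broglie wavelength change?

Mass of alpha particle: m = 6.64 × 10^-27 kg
The wavelength decreases by a factor of 4.

Using λ = h/(mv):

Initial wavelength: λ₁ = h/(mv₁) = 8.18 × 10^-13 m
Final wavelength: λ₂ = h/(mv₂) = 2.04 × 10^-13 m

Since λ ∝ 1/v, when velocity increases by a factor of 4, the wavelength decreases by a factor of 4.

λ₂/λ₁ = v₁/v₂ = 1/4

The wavelength decreases by a factor of 4.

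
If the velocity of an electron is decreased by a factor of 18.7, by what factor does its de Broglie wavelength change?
The wavelength increases by a factor of 18.7.

From λ = h/(mv), the wavelength is inversely proportional to velocity:

λ ∝ 1/v

If v → v/18.7, then λ → 18.7λ

When velocity is decreased by a factor of 18.7, the wavelength increases by a factor of 18.7.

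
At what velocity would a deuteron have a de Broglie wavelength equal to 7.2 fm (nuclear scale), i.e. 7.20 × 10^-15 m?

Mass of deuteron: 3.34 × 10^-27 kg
2.76 × 10^7 m/s

From λ = h/(mv), solve for v:

v = h/(mλ)
v = (6.626 × 10^-34 J·s) / (3.34 × 10^-27 kg × 7.20 × 10^-15 m)
v = 2.76 × 10^7 m/s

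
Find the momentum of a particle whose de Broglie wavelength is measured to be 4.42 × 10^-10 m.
1.50 × 10^-24 kg·m/s

From the de Broglie relation λ = h/p, we solve for p:

p = h/λ
p = (6.626 × 10^-34 J·s) / (4.42 × 10^-10 m)
p = 1.50 × 10^-24 kg·m/s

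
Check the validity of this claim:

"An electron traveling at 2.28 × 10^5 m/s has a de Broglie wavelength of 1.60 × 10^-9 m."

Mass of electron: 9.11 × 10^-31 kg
False

The claim is incorrect.

Using λ = h/(mv):
λ = (6.626 × 10^-34 J·s) / (9.11 × 10^-31 kg × 2.28 × 10^5 m/s)
λ = 3.19 × 10^-9 m

The actual wavelength differs from the claimed 1.60 × 10^-9 m.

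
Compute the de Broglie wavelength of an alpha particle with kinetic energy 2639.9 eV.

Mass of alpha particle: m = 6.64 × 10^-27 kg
2.80 × 10^-13 m

Using λ = h/√(2mKE):

First convert KE to Joules: KE = 2639.9 eV = 4.230 × 10^-16 J

λ = h/√(2mKE)
λ = (6.626 × 10^-34 J·s) / √(2 × 6.64 × 10^-27 kg × 4.230 × 10^-16 J)
λ = 2.80 × 10^-13 m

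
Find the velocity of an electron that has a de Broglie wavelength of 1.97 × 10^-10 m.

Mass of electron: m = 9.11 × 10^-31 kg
3.69 × 10^6 m/s

From the de Broglie relation λ = h/(mv), we solve for v:

v = h/(mλ)
v = (6.626 × 10^-34 J·s) / (9.11 × 10^-31 kg × 1.97 × 10^-10 m)
v = 3.69 × 10^6 m/s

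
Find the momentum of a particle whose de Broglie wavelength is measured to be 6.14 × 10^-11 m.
1.08 × 10^-23 kg·m/s

From the de Broglie relation λ = h/p, we solve for p:

p = h/λ
p = (6.626 × 10^-34 J·s) / (6.14 × 10^-11 m)
p = 1.08 × 10^-23 kg·m/s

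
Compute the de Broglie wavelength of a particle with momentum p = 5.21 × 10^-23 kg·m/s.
1.27 × 10^-11 m

Using the de Broglie relation λ = h/p:

λ = h/p
λ = (6.626 × 10^-34 J·s) / (5.21 × 10^-23 kg·m/s)
λ = 1.27 × 10^-11 m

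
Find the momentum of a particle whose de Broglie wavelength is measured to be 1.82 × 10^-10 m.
3.64 × 10^-24 kg·m/s

From the de Broglie relation λ = h/p, we solve for p:

p = h/λ
p = (6.626 × 10^-34 J·s) / (1.82 × 10^-10 m)
p = 3.64 × 10^-24 kg·m/s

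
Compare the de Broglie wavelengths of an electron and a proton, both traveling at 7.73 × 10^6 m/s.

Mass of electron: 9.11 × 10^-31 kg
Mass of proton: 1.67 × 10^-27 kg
The electron has the longer wavelength.

Using λ = h/(mv), since both particles have the same velocity, the wavelength depends only on mass.

For electron: λ₁ = h/(m₁v) = 9.41 × 10^-11 m
For proton: λ₂ = h/(m₂v) = 5.13 × 10^-14 m

Since λ ∝ 1/m at constant velocity, the lighter particle has the longer wavelength.

The electron has the longer de Broglie wavelength.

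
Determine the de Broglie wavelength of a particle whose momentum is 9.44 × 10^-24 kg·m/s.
7.02 × 10^-11 m

Using the de Broglie relation λ = h/p:

λ = h/p
λ = (6.626 × 10^-34 J·s) / (9.44 × 10^-24 kg·m/s)
λ = 7.02 × 10^-11 m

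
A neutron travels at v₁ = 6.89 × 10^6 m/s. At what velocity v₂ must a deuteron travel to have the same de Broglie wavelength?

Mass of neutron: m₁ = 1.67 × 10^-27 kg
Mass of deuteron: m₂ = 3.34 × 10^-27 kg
v₂ = 3.44 × 10^6 m/s

For equal de Broglie wavelengths: λ₁ = λ₂

h/(m₁v₁) = h/(m₂v₂)
m₁v₁ = m₂v₂
v₂ = v₁ · (m₁/m₂)

v₂ = 6.89 × 10^6 m/s × (1.67 × 10^-27 kg / 3.34 × 10^-27 kg)
v₂ = 3.44 × 10^6 m/s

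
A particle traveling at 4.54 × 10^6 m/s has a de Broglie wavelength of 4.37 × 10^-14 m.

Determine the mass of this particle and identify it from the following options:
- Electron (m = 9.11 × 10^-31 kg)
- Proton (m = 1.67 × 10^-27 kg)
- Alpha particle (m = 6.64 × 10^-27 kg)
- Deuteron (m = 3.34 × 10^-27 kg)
The particle is a deuteron.

From λ = h/(mv), solve for mass:

m = h/(λv)
m = (6.626 × 10^-34 J·s) / (4.37 × 10^-14 m × 4.54 × 10^6 m/s)
m = 3.34 × 10^-27 kg

Comparing with the listed masses, this is closest to a deuteron.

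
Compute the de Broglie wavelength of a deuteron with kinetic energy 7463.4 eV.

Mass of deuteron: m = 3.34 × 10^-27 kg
2.34 × 10^-13 m

Using λ = h/√(2mKE):

First convert KE to Joules: KE = 7463.4 eV = 1.196 × 10^-15 J

λ = h/√(2mKE)
λ = (6.626 × 10^-34 J·s) / √(2 × 3.34 × 10^-27 kg × 1.196 × 10^-15 J)
λ = 2.34 × 10^-13 m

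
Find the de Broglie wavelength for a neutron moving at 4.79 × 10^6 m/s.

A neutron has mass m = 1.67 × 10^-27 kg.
8.28 × 10^-14 m

Using the de Broglie relation λ = h/(mv):

λ = h/(mv)
λ = (6.626 × 10^-34 J·s) / (1.67 × 10^-27 kg × 4.79 × 10^6 m/s)
λ = 8.28 × 10^-14 m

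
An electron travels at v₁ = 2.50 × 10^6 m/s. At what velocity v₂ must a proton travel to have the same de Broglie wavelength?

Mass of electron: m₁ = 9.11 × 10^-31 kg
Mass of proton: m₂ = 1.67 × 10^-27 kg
v₂ = 1.36 × 10^3 m/s

For equal de Broglie wavelengths: λ₁ = λ₂

h/(m₁v₁) = h/(m₂v₂)
m₁v₁ = m₂v₂
v₂ = v₁ · (m₁/m₂)

v₂ = 2.50 × 10^6 m/s × (9.11 × 10^-31 kg / 1.67 × 10^-27 kg)
v₂ = 1.36 × 10^3 m/s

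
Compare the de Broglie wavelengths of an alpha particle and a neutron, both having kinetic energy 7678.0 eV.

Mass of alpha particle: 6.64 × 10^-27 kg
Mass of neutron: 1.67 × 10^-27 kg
The neutron has the longer wavelength.

Using λ = h/√(2mKE):

For alpha particle: λ₁ = h/√(2m₁KE) = 1.64 × 10^-13 m
For neutron: λ₂ = h/√(2m₂KE) = 3.27 × 10^-13 m

Since λ ∝ 1/√m at constant kinetic energy, the lighter particle has the longer wavelength.

The neutron has the longer de Broglie wavelength.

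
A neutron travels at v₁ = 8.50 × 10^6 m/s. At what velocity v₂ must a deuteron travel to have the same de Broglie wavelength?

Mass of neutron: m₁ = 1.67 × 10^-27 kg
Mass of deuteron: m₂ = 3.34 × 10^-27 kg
v₂ = 4.25 × 10^6 m/s

For equal de Broglie wavelengths: λ₁ = λ₂

h/(m₁v₁) = h/(m₂v₂)
m₁v₁ = m₂v₂
v₂ = v₁ · (m₁/m₂)

v₂ = 8.50 × 10^6 m/s × (1.67 × 10^-27 kg / 3.34 × 10^-27 kg)
v₂ = 4.25 × 10^6 m/s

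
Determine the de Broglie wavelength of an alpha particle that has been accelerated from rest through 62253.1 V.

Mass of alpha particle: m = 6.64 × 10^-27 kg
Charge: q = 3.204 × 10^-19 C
4.07 × 10^-14 m

When a particle is accelerated through voltage V, it gains kinetic energy KE = qV.

The de Broglie wavelength is then λ = h/√(2mqV):

λ = h/√(2mqV)
λ = (6.626 × 10^-34 J·s) / √(2 × 6.64 × 10^-27 kg × 3.204 × 10^-19 C × 62253.1 V)
λ = 4.07 × 10^-14 m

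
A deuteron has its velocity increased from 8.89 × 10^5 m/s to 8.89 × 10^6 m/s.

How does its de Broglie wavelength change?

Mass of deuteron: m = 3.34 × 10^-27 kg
The wavelength decreases by a factor of 10.

Using λ = h/(mv):

Initial wavelength: λ₁ = h/(mv₁) = 2.23 × 10^-13 m
Final wavelength: λ₂ = h/(mv₂) = 2.23 × 10^-14 m

Since λ ∝ 1/v, when velocity increases by a factor of 10, the wavelength decreases by a factor of 10.

λ₂/λ₁ = v₁/v₂ = 1/10

The wavelength decreases by a factor of 10.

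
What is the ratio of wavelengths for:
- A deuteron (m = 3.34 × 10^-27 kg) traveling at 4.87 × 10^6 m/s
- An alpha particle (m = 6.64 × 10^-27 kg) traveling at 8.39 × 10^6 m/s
λ₁/λ₂ = 3.42

Using λ = h/(mv):

λ₁ = h/(m₁v₁) = 4.07 × 10^-14 m
λ₂ = h/(m₂v₂) = 1.19 × 10^-14 m

Ratio λ₁/λ₂ = (m₂v₂)/(m₁v₁)
         = (6.64 × 10^-27 kg × 8.39 × 10^6 m/s) / (3.34 × 10^-27 kg × 4.87 × 10^6 m/s)
         = 3.42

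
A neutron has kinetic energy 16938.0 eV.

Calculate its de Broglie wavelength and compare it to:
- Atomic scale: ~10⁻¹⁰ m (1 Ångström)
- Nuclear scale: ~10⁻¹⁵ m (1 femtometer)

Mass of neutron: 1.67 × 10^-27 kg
λ = 2.20 × 10^-13 m, which is between nuclear and atomic scales.

Using λ = h/√(2mKE):

KE = 16938.0 eV = 2.714 × 10^-15 J

λ = h/√(2mKE)
λ = (6.626 × 10^-34 J·s) / √(2 × 1.67 × 10^-27 kg × 2.714 × 10^-15 J)
λ = 2.20 × 10^-13 m

Comparison:
- Atomic scale (10⁻¹⁰ m): λ is 0.0022× this size
- Nuclear scale (10⁻¹⁵ m): λ is 2.2e+02× this size

The wavelength is between nuclear and atomic scales.

This wavelength is appropriate for probing atomic structure but too large for nuclear physics experiments.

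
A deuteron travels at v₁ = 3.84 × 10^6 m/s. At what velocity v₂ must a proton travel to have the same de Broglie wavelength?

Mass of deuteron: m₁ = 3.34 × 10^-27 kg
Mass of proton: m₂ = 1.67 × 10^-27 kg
v₂ = 7.68 × 10^6 m/s

For equal de Broglie wavelengths: λ₁ = λ₂

h/(m₁v₁) = h/(m₂v₂)
m₁v₁ = m₂v₂
v₂ = v₁ · (m₁/m₂)

v₂ = 3.84 × 10^6 m/s × (3.34 × 10^-27 kg / 1.67 × 10^-27 kg)
v₂ = 7.68 × 10^6 m/s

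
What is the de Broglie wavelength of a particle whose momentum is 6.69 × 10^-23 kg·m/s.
9.90 × 10^-12 m

Using the de Broglie relation λ = h/p:

λ = h/p
λ = (6.626 × 10^-34 J·s) / (6.69 × 10^-23 kg·m/s)
λ = 9.90 × 10^-12 m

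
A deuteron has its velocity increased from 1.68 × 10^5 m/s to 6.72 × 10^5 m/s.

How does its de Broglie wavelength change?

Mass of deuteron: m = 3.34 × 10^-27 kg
The wavelength decreases by a factor of 4.

Using λ = h/(mv):

Initial wavelength: λ₁ = h/(mv₁) = 1.18 × 10^-12 m
Final wavelength: λ₂ = h/(mv₂) = 2.95 × 10^-13 m

Since λ ∝ 1/v, when velocity increases by a factor of 4, the wavelength decreases by a factor of 4.

λ₂/λ₁ = v₁/v₂ = 1/4

The wavelength decreases by a factor of 4.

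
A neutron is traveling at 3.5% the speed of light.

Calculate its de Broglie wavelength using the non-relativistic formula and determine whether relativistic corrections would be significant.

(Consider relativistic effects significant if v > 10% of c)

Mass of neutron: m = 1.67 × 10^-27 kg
No, relativistic corrections are not needed.

Using the non-relativistic de Broglie formula λ = h/(mv):

v = 3.5% × c = 1.049 × 10^7 m/s

λ = h/(mv)
λ = (6.626 × 10^-34 J·s) / (1.67 × 10^-27 kg × 1.049 × 10^7 m/s)
λ = 3.78 × 10^-14 m

Since v = 3.5% of c < 10% of c, relativistic corrections are NOT significant and this non-relativistic result is a good approximation.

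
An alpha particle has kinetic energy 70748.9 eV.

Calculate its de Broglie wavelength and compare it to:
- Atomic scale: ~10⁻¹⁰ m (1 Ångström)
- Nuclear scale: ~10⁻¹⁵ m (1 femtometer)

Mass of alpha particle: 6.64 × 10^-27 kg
λ = 5.40 × 10^-14 m, which is between nuclear and atomic scales.

Using λ = h/√(2mKE):

KE = 70748.9 eV = 1.134 × 10^-14 J

λ = h/√(2mKE)
λ = (6.626 × 10^-34 J·s) / √(2 × 6.64 × 10^-27 kg × 1.134 × 10^-14 J)
λ = 5.40 × 10^-14 m

Comparison:
- Atomic scale (10⁻¹⁰ m): λ is 0.00054× this size
- Nuclear scale (10⁻¹⁵ m): λ is 54× this size

The wavelength is between nuclear and atomic scales.

This wavelength is appropriate for probing atomic structure but too large for nuclear physics experiments.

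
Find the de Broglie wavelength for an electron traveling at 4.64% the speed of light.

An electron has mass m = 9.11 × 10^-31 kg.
5.23 × 10^-11 m

Using the de Broglie relation λ = h/(mv):

v = 4.64% × c = 1.391 × 10^7 m/s

λ = h/(mv)
λ = (6.626 × 10^-34 J·s) / (9.11 × 10^-31 kg × 1.391 × 10^7 m/s)
λ = 5.23 × 10^-11 m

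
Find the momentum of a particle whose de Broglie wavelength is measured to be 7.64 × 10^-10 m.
8.67 × 10^-25 kg·m/s

From the de Broglie relation λ = h/p, we solve for p:

p = h/λ
p = (6.626 × 10^-34 J·s) / (7.64 × 10^-10 m)
p = 8.67 × 10^-25 kg·m/s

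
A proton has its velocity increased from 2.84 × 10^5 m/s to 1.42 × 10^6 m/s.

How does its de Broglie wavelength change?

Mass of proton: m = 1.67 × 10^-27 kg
The wavelength decreases by a factor of 5.

Using λ = h/(mv):

Initial wavelength: λ₁ = h/(mv₁) = 1.40 × 10^-12 m
Final wavelength: λ₂ = h/(mv₂) = 2.79 × 10^-13 m

Since λ ∝ 1/v, when velocity increases by a factor of 5, the wavelength decreases by a factor of 5.

λ₂/λ₁ = v₁/v₂ = 1/5

The wavelength decreases by a factor of 5.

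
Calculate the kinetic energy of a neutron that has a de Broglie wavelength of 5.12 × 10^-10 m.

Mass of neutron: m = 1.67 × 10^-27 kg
5.01 × 10^-22 J (or 3.13 × 10^-3 eV)

From λ = h/√(2mKE), we solve for KE:

λ² = h²/(2mKE)
KE = h²/(2mλ²)
KE = (6.626 × 10^-34 J·s)² / (2 × 1.67 × 10^-27 kg × (5.12 × 10^-10 m)²)
KE = 5.01 × 10^-22 J
KE = 3.13 × 10^-3 eV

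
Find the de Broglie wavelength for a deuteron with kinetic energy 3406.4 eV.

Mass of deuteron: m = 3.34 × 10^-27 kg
3.47 × 10^-13 m

Using λ = h/√(2mKE):

First convert KE to Joules: KE = 3406.4 eV = 5.458 × 10^-16 J

λ = h/√(2mKE)
λ = (6.626 × 10^-34 J·s) / √(2 × 3.34 × 10^-27 kg × 5.458 × 10^-16 J)
λ = 3.47 × 10^-13 m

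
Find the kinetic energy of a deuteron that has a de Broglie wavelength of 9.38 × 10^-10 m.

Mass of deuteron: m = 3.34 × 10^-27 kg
7.47 × 10^-23 J (or 4.66 × 10^-4 eV)

From λ = h/√(2mKE), we solve for KE:

λ² = h²/(2mKE)
KE = h²/(2mλ²)
KE = (6.626 × 10^-34 J·s)² / (2 × 3.34 × 10^-27 kg × (9.38 × 10^-10 m)²)
KE = 7.47 × 10^-23 J
KE = 4.66 × 10^-4 eV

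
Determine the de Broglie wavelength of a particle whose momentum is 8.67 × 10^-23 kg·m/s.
7.64 × 10^-12 m

Using the de Broglie relation λ = h/p:

λ = h/p
λ = (6.626 × 10^-34 J·s) / (8.67 × 10^-23 kg·m/s)
λ = 7.64 × 10^-12 m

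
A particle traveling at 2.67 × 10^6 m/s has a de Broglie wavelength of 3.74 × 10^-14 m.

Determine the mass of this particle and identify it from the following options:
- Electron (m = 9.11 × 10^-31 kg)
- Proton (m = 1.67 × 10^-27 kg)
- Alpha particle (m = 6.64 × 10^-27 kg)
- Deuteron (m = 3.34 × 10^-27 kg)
The particle is an alpha particle.

From λ = h/(mv), solve for mass:

m = h/(λv)
m = (6.626 × 10^-34 J·s) / (3.74 × 10^-14 m × 2.67 × 10^6 m/s)
m = 6.64 × 10^-27 kg

Comparing with the listed masses, this is closest to an alpha particle.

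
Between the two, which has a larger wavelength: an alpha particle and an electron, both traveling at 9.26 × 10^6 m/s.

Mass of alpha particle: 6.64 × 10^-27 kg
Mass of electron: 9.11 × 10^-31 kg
The electron has the longer wavelength.

Using λ = h/(mv), since both particles have the same velocity, the wavelength depends only on mass.

For alpha particle: λ₁ = h/(m₁v) = 1.08 × 10^-14 m
For electron: λ₂ = h/(m₂v) = 7.85 × 10^-11 m

Since λ ∝ 1/m at constant velocity, the lighter particle has the longer wavelength.

The electron has the longer de Broglie wavelength.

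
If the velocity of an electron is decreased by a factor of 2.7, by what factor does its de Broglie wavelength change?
The wavelength increases by a factor of 2.7.

From λ = h/(mv), the wavelength is inversely proportional to velocity:

λ ∝ 1/v

If v → v/2.7, then λ → 2.7λ

When velocity is decreased by a factor of 2.7, the wavelength increases by a factor of 2.7.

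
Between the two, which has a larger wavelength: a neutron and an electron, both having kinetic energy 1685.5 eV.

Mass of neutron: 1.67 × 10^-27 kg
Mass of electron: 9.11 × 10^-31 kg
The electron has the longer wavelength.

Using λ = h/√(2mKE):

For neutron: λ₁ = h/√(2m₁KE) = 6.98 × 10^-13 m
For electron: λ₂ = h/√(2m₂KE) = 2.99 × 10^-11 m

Since λ ∝ 1/√m at constant kinetic energy, the lighter particle has the longer wavelength.

The electron has the longer de Broglie wavelength.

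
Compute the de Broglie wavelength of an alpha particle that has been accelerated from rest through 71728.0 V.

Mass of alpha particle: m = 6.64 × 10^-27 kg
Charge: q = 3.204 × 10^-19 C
3.79 × 10^-14 m

When a particle is accelerated through voltage V, it gains kinetic energy KE = qV.

The de Broglie wavelength is then λ = h/√(2mqV):

λ = h/√(2mqV)
λ = (6.626 × 10^-34 J·s) / √(2 × 6.64 × 10^-27 kg × 3.204 × 10^-19 C × 71728.0 V)
λ = 3.79 × 10^-14 m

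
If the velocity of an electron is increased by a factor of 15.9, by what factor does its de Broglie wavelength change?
The wavelength decreases by a factor of 15.9.

From λ = h/(mv), the wavelength is inversely proportional to velocity:

λ ∝ 1/v

If v → 15.9v, then λ → λ/15.9

When velocity is increased by a factor of 15.9, the wavelength decreases by a factor of 15.9.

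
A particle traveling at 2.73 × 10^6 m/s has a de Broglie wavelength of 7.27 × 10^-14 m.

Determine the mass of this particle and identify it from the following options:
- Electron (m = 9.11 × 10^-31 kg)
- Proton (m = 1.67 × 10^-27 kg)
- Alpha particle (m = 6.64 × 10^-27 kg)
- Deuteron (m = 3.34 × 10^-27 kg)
The particle is a deuteron.

From λ = h/(mv), solve for mass:

m = h/(λv)
m = (6.626 × 10^-34 J·s) / (7.27 × 10^-14 m × 2.73 × 10^6 m/s)
m = 3.34 × 10^-27 kg

Comparing with the listed masses, this is closest to a deuteron.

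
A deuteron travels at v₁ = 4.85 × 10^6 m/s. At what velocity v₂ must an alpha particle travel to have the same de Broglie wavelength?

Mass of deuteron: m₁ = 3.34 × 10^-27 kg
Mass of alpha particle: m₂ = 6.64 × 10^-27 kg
v₂ = 2.44 × 10^6 m/s

For equal de Broglie wavelengths: λ₁ = λ₂

h/(m₁v₁) = h/(m₂v₂)
m₁v₁ = m₂v₂
v₂ = v₁ · (m₁/m₂)

v₂ = 4.85 × 10^6 m/s × (3.34 × 10^-27 kg / 6.64 × 10^-27 kg)
v₂ = 2.44 × 10^6 m/s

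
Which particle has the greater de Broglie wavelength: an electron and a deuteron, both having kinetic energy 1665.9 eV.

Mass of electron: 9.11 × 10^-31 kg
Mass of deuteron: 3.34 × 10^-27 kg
The electron has the longer wavelength.

Using λ = h/√(2mKE):

For electron: λ₁ = h/√(2m₁KE) = 3.00 × 10^-11 m
For deuteron: λ₂ = h/√(2m₂KE) = 4.96 × 10^-13 m

Since λ ∝ 1/√m at constant kinetic energy, the lighter particle has the longer wavelength.

The electron has the longer de Broglie wavelength.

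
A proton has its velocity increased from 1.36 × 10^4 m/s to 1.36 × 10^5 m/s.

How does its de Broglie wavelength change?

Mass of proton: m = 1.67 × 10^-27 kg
The wavelength decreases by a factor of 10.

Using λ = h/(mv):

Initial wavelength: λ₁ = h/(mv₁) = 2.92 × 10^-11 m
Final wavelength: λ₂ = h/(mv₂) = 2.92 × 10^-12 m

Since λ ∝ 1/v, when velocity increases by a factor of 10, the wavelength decreases by a factor of 10.

λ₂/λ₁ = v₁/v₂ = 1/10

The wavelength decreases by a factor of 10.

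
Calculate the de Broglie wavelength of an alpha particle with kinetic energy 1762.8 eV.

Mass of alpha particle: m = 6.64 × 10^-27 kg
3.42 × 10^-13 m

Using λ = h/√(2mKE):

First convert KE to Joules: KE = 1762.8 eV = 2.824 × 10^-16 J

λ = h/√(2mKE)
λ = (6.626 × 10^-34 J·s) / √(2 × 6.64 × 10^-27 kg × 2.824 × 10^-16 J)
λ = 3.42 × 10^-13 m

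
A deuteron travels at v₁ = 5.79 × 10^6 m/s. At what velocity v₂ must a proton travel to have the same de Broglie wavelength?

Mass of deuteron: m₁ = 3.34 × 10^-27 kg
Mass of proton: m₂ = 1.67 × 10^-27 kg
v₂ = 1.16 × 10^7 m/s

For equal de Broglie wavelengths: λ₁ = λ₂

h/(m₁v₁) = h/(m₂v₂)
m₁v₁ = m₂v₂
v₂ = v₁ · (m₁/m₂)

v₂ = 5.79 × 10^6 m/s × (3.34 × 10^-27 kg / 1.67 × 10^-27 kg)
v₂ = 1.16 × 10^7 m/s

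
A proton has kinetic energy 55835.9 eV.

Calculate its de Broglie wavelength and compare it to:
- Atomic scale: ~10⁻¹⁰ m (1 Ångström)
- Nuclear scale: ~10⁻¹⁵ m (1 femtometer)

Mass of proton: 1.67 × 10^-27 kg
λ = 1.21 × 10^-13 m, which is between nuclear and atomic scales.

Using λ = h/√(2mKE):

KE = 55835.9 eV = 8.946 × 10^-15 J

λ = h/√(2mKE)
λ = (6.626 × 10^-34 J·s) / √(2 × 1.67 × 10^-27 kg × 8.946 × 10^-15 J)
λ = 1.21 × 10^-13 m

Comparison:
- Atomic scale (10⁻¹⁰ m): λ is 0.0012× this size
- Nuclear scale (10⁻¹⁵ m): λ is 1.2e+02× this size

The wavelength is between nuclear and atomic scales.

This wavelength is appropriate for probing atomic structure but too large for nuclear physics experiments.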